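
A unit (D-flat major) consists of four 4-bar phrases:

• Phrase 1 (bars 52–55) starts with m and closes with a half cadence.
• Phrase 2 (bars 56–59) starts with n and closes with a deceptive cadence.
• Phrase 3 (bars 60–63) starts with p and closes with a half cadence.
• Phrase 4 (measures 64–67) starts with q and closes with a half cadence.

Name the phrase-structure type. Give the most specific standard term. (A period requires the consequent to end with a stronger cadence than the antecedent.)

Phrase 4 ends with a half cadence, no stronger than phrase 2's deceptive cadence, so the four phrases do not form a double period; nor do phrases 3–4 duplicate 1–2, so it is not a repeated period. With no phrase reaching a conclusive cadence, the passage is a phrase group.

phrase group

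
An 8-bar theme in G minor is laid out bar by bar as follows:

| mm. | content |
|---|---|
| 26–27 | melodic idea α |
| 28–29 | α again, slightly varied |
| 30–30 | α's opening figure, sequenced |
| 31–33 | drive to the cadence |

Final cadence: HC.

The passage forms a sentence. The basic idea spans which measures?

measures 26–27

The presentation of a sentence is the basic idea (mm. 26–27) plus its repetition (bars 28–29); the basic idea is therefore measures 26–27.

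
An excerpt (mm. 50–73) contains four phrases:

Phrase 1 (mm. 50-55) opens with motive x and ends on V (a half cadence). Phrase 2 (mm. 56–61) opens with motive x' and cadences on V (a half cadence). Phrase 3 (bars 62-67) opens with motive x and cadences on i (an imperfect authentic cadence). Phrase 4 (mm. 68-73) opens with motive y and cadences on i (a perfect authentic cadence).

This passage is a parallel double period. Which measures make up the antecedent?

measures 50–61

In a double period the four phrases pair into a large antecedent (phrases 1–2, ending half cadence) and a large consequent (phrases 3–4, ending perfect authentic cadence). The antecedent spans bars 50–61.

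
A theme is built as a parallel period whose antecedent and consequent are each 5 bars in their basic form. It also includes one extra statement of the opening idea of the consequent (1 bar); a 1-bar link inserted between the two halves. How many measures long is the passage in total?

Basic parallel period: 5 + 5 = 10 bars.
10 (basic form) + 1 (extra statement) + 1 (link) = 12.

12 measures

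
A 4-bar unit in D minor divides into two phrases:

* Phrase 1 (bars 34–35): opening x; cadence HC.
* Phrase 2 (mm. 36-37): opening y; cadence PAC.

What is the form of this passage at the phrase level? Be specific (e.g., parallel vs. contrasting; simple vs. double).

contrasting period

Phrase 1 ends with a half cadence (weaker) and phrase 2 with a perfect authentic cadence (stronger): antecedent + consequent = a period.
The two phrases open with different material (x / y), so the period is contrasting.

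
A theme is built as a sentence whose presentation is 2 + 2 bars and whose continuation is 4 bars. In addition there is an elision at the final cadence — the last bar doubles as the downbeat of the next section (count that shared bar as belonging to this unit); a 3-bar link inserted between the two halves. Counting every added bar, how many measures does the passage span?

11 measures

Basic sentence: 2 + 2 + 4 = 8 bars.
8 (basic form) + 3 (link) = 11.
The elision shares a bar with the next section but does not change this unit's count.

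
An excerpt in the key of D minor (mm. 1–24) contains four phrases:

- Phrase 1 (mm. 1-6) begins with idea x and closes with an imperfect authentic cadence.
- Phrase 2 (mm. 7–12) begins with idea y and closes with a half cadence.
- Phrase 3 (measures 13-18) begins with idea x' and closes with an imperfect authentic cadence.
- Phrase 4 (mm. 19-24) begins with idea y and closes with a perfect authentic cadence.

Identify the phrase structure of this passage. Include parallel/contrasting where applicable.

Four phrases in two halves: the first half (mm. 1-12) ends with a half cadence, the second (measures 13–24) with a perfect authentic cadence — a large antecedent–consequent pair, i.e. a double period.
Phrase 3 begins with the same material as phrase 1, making it parallel.

parallel double period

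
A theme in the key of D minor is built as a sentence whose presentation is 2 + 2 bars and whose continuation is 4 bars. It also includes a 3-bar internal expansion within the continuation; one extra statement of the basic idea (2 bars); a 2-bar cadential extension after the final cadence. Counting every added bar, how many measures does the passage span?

Basic sentence: 2 + 2 + 4 = 8 bars.
8 (basic form) + 3 (internal expansion) + 2 (extra statement) + 2 (cadential extension) = 15.

15 measures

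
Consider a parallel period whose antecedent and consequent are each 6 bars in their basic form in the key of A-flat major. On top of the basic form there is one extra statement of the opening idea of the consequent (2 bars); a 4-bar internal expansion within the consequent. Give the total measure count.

18 measures

Basic parallel period: 6 + 6 = 12 bars.
12 (basic form) + 2 (extra statement) + 4 (internal expansion) = 18.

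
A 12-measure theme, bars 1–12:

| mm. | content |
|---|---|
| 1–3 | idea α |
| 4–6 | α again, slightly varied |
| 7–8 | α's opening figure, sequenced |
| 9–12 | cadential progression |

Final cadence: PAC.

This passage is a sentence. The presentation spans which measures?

measures 1–6

The presentation of a sentence is the basic idea (measures 1-3) plus its repetition (measures 4–6); the presentation is therefore mm. 1–6.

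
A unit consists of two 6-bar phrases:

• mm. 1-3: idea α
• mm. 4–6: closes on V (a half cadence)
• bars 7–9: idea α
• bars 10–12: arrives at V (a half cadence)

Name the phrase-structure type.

Both phrases have the same opening (α) and the same cadence (half cadence): the second is a restatement, not a consequent, so this is a repeated phrase rather than a period.

repeated phrase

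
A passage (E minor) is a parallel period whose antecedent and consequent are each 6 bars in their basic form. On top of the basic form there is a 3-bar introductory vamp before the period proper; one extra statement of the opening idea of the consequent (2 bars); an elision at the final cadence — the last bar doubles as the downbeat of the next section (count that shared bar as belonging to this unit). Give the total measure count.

Basic parallel period: 6 + 6 = 12 bars.
12 (basic form) + 3 (introduction) + 2 (extra statement) = 17.
The elision shares a bar with the next section but does not change this unit's count.

17 measures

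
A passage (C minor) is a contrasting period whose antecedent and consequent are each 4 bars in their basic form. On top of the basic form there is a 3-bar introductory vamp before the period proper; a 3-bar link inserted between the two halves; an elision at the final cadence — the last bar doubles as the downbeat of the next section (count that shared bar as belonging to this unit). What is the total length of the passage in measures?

14 measures

Basic contrasting period: 4 + 4 = 8 bars.
8 (basic form) + 3 (introduction) + 3 (link) = 14.
The elision shares a bar with the next section but does not change this unit's count.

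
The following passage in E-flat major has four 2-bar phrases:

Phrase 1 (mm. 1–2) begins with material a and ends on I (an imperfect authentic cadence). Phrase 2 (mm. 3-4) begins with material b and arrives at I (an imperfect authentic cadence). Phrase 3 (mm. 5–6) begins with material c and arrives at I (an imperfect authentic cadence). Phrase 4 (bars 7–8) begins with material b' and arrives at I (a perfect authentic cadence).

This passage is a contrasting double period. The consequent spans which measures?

measures 5–8

In a double period the four phrases pair into a large antecedent (phrases 1–2, ending imperfect authentic cadence) and a large consequent (phrases 3–4, ending perfect authentic cadence). The consequent spans mm. 5-8.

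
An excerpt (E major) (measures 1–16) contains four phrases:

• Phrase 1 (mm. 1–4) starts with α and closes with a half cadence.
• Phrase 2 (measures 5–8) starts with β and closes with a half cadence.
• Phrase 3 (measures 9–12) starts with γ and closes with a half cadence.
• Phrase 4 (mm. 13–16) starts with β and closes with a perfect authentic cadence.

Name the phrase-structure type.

Four phrases in two halves: the first half (mm. 1–8) ends with a half cadence, the second (measures 9–16) with a perfect authentic cadence — a large antecedent–consequent pair, i.e. a double period.
Phrase 3 begins with different material from phrase 1, making it contrasting.

contrasting double period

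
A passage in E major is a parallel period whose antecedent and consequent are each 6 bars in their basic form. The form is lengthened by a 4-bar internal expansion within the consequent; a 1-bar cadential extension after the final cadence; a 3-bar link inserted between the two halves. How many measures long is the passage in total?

20 measures

Basic parallel period: 6 + 6 = 12 bars.
12 (basic form) + 4 (internal expansion) + 1 (cadential extension) + 3 (link) = 20.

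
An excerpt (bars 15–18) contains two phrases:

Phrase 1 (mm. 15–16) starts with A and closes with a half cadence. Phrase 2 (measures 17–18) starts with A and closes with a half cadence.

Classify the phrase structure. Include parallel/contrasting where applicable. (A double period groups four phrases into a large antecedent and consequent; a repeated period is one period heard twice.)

Both phrases have the same opening (A) and the same cadence (half cadence): the second is a restatement, not a consequent, so this is a repeated phrase rather than a period.

repeated phrase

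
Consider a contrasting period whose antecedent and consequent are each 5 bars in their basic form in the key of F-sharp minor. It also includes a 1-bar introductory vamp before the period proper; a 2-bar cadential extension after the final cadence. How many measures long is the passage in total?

13 measures

Basic contrasting period: 5 + 5 = 10 bars.
10 (basic form) + 1 (introduction) + 2 (cadential extension) = 13.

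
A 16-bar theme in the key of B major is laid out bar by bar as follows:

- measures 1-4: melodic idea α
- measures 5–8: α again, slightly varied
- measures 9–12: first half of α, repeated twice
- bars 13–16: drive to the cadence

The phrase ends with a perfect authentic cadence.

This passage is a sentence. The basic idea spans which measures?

The presentation of a sentence is the basic idea (mm. 1-4) plus its repetition (mm. 5-8); the basic idea is therefore measures 1-4.

measures 1–4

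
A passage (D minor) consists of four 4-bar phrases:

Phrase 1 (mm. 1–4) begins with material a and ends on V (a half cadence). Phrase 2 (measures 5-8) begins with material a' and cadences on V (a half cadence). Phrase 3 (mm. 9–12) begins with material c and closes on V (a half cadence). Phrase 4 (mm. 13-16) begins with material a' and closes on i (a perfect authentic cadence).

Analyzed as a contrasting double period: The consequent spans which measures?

measures 9–16

In a double period the four phrases pair into a large antecedent (phrases 1–2, ending half cadence) and a large consequent (phrases 3–4, ending perfect authentic cadence). The consequent spans measures 9–16.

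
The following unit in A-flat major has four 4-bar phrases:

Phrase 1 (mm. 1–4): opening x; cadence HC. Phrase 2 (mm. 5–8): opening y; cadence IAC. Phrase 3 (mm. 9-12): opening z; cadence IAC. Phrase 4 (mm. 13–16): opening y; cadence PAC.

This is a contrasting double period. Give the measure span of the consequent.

In a double period the first pair of phrases (ending imperfect authentic cadence) is the large antecedent and the second pair (ending perfect authentic cadence) is the large consequent; the consequent is measures 9–16.

measures 9–16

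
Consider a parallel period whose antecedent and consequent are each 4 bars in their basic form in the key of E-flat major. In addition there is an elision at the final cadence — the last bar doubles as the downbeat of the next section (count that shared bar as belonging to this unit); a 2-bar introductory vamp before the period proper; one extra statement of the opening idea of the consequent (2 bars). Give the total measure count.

Basic parallel period: 4 + 4 = 8 bars.
8 (basic form) + 2 (introduction) + 2 (extra statement) = 12.
The elision shares a bar with the next section but does not change this unit's count.

12 measures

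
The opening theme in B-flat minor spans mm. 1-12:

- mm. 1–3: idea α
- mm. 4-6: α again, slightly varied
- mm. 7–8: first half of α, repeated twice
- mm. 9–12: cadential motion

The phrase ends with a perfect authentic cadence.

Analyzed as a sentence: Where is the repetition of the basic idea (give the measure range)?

The presentation of a sentence is the basic idea (measures 1–3) plus its repetition (bars 4–6); the repetition of the basic idea is therefore mm. 4–6.

measures 4–6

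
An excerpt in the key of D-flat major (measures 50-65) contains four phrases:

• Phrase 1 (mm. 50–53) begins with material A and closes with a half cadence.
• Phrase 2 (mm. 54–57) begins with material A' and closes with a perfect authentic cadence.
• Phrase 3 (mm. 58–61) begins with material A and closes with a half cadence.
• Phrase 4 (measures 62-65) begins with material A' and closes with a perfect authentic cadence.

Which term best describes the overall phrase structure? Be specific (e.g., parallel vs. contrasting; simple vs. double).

repeated period

The cadence pattern HC–PAC–HC–PAC is weak–strong twice, and phrases 3–4 restate phrases 1–2: a period heard twice, not a double period (which would end weakly at phrase 2).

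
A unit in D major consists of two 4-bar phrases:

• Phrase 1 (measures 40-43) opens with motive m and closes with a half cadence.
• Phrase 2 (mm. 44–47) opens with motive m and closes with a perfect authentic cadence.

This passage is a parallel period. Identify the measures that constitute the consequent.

The antecedent is the phrase ending with the weaker cadence (half cadence, phrase 1) and the consequent the one ending more conclusively (perfect authentic cadence, phrase 2); the consequent is measures 44-47.

measures 44–47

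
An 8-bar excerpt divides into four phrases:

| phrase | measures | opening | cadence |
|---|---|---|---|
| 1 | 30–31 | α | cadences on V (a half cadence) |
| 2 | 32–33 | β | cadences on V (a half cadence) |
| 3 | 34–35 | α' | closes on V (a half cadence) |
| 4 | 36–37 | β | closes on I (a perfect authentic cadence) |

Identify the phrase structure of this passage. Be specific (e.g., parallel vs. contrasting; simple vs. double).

Four phrases in two halves: the first half (measures 30–33) ends with a half cadence, the second (mm. 34-37) with a perfect authentic cadence — a large antecedent–consequent pair, i.e. a double period.
Phrase 3 begins with the same material as phrase 1, making it parallel.

parallel double period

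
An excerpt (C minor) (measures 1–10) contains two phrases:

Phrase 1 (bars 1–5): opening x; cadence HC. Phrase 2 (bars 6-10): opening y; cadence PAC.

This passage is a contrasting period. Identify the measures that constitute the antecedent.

measures 1–5

The antecedent is the phrase ending with the weaker cadence (half cadence, phrase 1) and the consequent the one ending more conclusively (perfect authentic cadence, phrase 2); the antecedent is mm. 1-5.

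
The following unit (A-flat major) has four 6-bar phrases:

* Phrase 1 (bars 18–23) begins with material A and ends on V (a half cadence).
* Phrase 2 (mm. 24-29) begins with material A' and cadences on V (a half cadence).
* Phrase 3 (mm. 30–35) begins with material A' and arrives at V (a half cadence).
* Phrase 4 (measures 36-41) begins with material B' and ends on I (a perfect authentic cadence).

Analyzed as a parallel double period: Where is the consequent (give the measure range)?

In a double period the four phrases pair into a large antecedent (phrases 1–2, ending half cadence) and a large consequent (phrases 3–4, ending perfect authentic cadence). The consequent spans mm. 30-41.

measures 30–41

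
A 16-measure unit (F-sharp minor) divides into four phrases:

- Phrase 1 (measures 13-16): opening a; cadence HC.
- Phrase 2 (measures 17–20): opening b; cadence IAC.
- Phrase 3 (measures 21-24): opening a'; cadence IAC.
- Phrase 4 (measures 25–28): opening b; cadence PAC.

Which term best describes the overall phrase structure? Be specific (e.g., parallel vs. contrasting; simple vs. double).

Four phrases in two halves: the first half (mm. 13–20) ends with an imperfect authentic cadence, the second (measures 21-28) with a perfect authentic cadence — a large antecedent–consequent pair, i.e. a double period.
Phrase 3 begins with the same material as phrase 1, making it parallel.

parallel double period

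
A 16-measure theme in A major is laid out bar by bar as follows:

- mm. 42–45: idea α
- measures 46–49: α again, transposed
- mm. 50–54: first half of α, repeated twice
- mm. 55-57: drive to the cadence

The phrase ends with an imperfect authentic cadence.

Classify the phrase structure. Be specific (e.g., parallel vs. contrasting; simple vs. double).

Basic idea (measures 42–45) + its repetition (mm. 46-49) form the presentation; fragmentation and cadence (bars 50–57) form the continuation — the 16-bar whole is a sentence.

sentence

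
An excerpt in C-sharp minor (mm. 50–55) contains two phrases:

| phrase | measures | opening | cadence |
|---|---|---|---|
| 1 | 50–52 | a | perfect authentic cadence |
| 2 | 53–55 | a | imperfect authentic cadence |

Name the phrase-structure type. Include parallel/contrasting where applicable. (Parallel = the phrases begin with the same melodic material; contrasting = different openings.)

phrase group

The second phrase closes with an imperfect authentic cadence, which is not stronger than the first phrase's perfect authentic cadence; without a weak→strong cadential pair there is no antecedent–consequent relationship, so this is a phrase group rather than a period.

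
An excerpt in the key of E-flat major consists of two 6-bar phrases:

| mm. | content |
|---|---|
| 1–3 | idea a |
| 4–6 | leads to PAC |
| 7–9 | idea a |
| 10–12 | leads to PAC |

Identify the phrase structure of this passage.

repeated phrase

Both phrases have the same opening (a) and the same cadence (perfect authentic cadence): the second is a restatement, not a consequent, so this is a repeated phrase rather than a period.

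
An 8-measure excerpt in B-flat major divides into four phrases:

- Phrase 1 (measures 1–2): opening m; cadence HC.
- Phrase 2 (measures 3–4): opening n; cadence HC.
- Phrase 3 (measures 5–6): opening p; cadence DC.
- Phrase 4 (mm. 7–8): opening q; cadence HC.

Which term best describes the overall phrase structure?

Phrase 4 ends with a half cadence, no stronger than phrase 2's half cadence, so the four phrases do not form a double period; nor do phrases 3–4 duplicate 1–2, so it is not a repeated period. With no phrase reaching a conclusive cadence, the passage is a phrase group.

phrase group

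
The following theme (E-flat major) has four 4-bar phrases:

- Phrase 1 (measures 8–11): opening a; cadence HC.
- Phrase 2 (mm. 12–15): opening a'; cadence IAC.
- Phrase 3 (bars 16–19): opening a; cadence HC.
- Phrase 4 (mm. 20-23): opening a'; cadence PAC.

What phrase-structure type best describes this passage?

Four phrases in two halves: the first half (mm. 8-15) ends with an imperfect authentic cadence, the second (mm. 16-23) with a perfect authentic cadence — a large antecedent–consequent pair, i.e. a double period.
Phrase 3 begins with the same material as phrase 1, making it parallel.

parallel double period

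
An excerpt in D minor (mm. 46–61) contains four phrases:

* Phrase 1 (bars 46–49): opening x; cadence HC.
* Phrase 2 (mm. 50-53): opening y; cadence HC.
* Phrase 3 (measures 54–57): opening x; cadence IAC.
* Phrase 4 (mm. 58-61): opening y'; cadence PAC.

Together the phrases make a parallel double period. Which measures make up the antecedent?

In a double period the first pair of phrases (ending half cadence) is the large antecedent and the second pair (ending perfect authentic cadence) is the large consequent; the antecedent is measures 46–53.

measures 46–53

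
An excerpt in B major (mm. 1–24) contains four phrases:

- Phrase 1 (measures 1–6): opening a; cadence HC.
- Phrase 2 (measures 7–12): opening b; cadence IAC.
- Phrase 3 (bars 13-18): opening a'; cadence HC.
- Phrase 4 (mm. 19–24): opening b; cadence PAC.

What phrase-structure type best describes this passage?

Four phrases in two halves: the first half (measures 1–12) ends with an imperfect authentic cadence, the second (mm. 13–24) with a perfect authentic cadence — a large antecedent–consequent pair, i.e. a double period.
Phrase 3 begins with the same material as phrase 1, making it parallel.

parallel double period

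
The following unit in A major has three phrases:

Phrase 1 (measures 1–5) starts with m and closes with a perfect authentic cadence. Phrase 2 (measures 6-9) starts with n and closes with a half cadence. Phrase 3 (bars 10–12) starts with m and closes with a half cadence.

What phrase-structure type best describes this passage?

phrase group

The final phrase closes with a half cadence, which is not stronger than the preceding half cadence; the 3 phrases lack an overall antecedent–consequent design and so form a phrase group.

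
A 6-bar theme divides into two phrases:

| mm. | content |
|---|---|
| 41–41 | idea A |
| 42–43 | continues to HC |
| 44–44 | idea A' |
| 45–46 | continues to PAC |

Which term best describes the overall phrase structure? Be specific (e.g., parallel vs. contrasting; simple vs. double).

parallel period

Phrase 1 ends with a half cadence (weaker) and phrase 2 with a perfect authentic cadence (stronger): antecedent + consequent = a period.
The two phrases open with the same material (A / A'), so the period is parallel.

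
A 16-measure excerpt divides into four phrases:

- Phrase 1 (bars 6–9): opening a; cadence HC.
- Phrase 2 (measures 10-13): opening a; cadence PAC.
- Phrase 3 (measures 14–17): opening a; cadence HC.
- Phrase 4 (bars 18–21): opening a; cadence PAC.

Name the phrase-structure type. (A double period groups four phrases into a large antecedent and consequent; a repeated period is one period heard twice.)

The cadence pattern HC–PAC–HC–PAC is weak–strong twice, and phrases 3–4 restate phrases 1–2: a period heard twice, not a double period (which would end weakly at phrase 2).

repeated period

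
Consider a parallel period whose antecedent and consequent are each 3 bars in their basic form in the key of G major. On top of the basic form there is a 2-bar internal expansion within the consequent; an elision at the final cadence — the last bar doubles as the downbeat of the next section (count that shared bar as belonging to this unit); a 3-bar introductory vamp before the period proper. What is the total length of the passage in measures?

Basic parallel period: 3 + 3 = 6 bars.
6 (basic form) + 2 (internal expansion) + 3 (introduction) = 11.
The elision shares a bar with the next section but does not change this unit's count.

11 measures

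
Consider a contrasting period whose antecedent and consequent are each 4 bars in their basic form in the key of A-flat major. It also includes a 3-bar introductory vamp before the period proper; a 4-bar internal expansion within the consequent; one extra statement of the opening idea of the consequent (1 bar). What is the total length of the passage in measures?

16 measures

Basic contrasting period: 4 + 4 = 8 bars.
8 (basic form) + 3 (introduction) + 4 (internal expansion) + 1 (extra statement) = 16.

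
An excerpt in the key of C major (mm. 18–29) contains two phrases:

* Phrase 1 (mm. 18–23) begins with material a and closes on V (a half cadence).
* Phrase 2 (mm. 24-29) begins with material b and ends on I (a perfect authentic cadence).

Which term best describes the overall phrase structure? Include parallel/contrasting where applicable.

Phrase 1 ends with a half cadence (weaker) and phrase 2 with a perfect authentic cadence (stronger): antecedent + consequent = a period.
The two phrases open with different material (a / b), so the period is contrasting.

contrasting period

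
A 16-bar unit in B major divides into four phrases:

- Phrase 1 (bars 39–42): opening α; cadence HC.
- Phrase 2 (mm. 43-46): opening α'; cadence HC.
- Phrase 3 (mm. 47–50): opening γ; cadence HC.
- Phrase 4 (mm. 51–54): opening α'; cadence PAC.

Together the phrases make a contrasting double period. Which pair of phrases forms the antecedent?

phrases 1 and 2

In a double period the first pair of phrases (ending half cadence) is the large antecedent and the second pair (ending perfect authentic cadence) is the large consequent; the antecedent is phrases 1 and 2.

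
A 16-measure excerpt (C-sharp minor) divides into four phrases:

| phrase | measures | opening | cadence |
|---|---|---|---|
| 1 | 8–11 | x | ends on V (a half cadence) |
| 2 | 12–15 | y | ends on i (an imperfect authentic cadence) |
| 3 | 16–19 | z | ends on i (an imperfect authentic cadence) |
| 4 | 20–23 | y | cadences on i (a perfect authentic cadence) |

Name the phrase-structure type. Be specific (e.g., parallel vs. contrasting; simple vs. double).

contrasting double period

Four phrases in two halves: the first half (bars 8-15) ends with an imperfect authentic cadence, the second (mm. 16–23) with a perfect authentic cadence — a large antecedent–consequent pair, i.e. a double period.
Phrase 3 begins with different material from phrase 1, making it contrasting.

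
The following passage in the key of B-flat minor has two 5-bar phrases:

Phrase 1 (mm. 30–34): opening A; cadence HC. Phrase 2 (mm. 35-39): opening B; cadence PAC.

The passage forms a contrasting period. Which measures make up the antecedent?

The phrase ending with the weaker cadence (half cadence) is the antecedent; the one ending more conclusively (perfect authentic cadence) is the consequent. The antecedent is measures 30–34.

measures 30–34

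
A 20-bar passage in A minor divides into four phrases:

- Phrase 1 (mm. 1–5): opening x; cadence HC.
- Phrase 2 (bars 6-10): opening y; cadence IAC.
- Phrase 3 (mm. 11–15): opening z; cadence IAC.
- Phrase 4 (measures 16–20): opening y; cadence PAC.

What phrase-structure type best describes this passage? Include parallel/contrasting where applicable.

Four phrases in two halves: the first half (mm. 1–10) ends with an imperfect authentic cadence, the second (bars 11–20) with a perfect authentic cadence — a large antecedent–consequent pair, i.e. a double period.
Phrase 3 begins with different material from phrase 1, making it contrasting.

contrasting double period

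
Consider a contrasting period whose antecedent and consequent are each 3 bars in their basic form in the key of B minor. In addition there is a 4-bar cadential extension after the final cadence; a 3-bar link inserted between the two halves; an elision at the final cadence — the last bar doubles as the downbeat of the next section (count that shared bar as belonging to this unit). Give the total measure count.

Basic contrasting period: 3 + 3 = 6 bars.
6 (basic form) + 4 (cadential extension) + 3 (link) = 13.
The elision shares a bar with the next section but does not change this unit's count.

13 measures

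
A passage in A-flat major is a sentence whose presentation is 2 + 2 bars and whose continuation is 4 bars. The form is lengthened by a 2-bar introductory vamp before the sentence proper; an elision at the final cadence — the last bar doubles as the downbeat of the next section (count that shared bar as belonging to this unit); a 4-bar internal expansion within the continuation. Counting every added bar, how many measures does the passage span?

14 measures

Basic sentence: 2 + 2 + 4 = 8 bars.
8 (basic form) + 2 (introduction) + 4 (internal expansion) = 14.
The elision shares a bar with the next section but does not change this unit's count.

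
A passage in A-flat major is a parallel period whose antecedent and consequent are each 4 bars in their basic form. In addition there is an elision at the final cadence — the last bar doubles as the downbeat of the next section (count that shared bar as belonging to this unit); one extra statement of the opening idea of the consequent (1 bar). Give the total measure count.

Basic parallel period: 4 + 4 = 8 bars.
8 (basic form) + 1 (extra statement) = 9.
The elision shares a bar with the next section but does not change this unit's count.

9 measures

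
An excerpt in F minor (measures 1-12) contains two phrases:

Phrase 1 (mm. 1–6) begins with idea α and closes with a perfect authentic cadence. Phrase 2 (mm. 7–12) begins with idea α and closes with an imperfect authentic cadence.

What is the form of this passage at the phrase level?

phrase group

The second phrase closes with an imperfect authentic cadence, which is not stronger than the first phrase's perfect authentic cadence; without a weak→strong cadential pair there is no antecedent–consequent relationship, so this is a phrase group rather than a period.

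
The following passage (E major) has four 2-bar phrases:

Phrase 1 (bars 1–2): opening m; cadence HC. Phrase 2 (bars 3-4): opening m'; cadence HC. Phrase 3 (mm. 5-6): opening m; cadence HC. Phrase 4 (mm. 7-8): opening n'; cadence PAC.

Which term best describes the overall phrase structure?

parallel double period

Four phrases in two halves: the first half (bars 1–4) ends with a half cadence, the second (bars 5–8) with a perfect authentic cadence — a large antecedent–consequent pair, i.e. a double period.
Phrase 3 begins with the same material as phrase 1, making it parallel.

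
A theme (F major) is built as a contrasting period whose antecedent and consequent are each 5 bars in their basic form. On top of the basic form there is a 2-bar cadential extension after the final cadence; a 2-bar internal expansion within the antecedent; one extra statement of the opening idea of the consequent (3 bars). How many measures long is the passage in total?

17 measures

Basic contrasting period: 5 + 5 = 10 bars.
10 (basic form) + 2 (cadential extension) + 2 (internal expansion) + 3 (extra statement) = 17.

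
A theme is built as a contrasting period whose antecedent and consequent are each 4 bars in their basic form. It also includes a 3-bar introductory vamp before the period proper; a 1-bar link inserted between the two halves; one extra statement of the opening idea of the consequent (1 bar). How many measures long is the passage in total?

13 measures

Basic contrasting period: 4 + 4 = 8 bars.
8 (basic form) + 3 (introduction) + 1 (link) + 1 (extra statement) = 13.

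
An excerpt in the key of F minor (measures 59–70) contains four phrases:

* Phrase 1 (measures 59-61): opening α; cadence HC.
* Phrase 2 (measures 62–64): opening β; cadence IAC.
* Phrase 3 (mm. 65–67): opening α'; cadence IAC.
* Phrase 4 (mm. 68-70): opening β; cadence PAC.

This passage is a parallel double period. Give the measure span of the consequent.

measures 65–70

In a double period the four phrases pair into a large antecedent (phrases 1–2, ending imperfect authentic cadence) and a large consequent (phrases 3–4, ending perfect authentic cadence). The consequent spans mm. 65–70.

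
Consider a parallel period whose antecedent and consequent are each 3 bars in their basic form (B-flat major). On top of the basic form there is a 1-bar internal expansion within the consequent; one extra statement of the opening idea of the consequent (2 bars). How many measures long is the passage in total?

Basic parallel period: 3 + 3 = 6 bars.
6 (basic form) + 1 (internal expansion) + 2 (extra statement) = 9.

9 measures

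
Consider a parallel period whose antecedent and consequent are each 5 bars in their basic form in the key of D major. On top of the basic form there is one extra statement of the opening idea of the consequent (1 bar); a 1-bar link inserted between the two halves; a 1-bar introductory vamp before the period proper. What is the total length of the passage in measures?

13 measures

Basic parallel period: 5 + 5 = 10 bars.
10 (basic form) + 1 (extra statement) + 1 (link) + 1 (introduction) = 13.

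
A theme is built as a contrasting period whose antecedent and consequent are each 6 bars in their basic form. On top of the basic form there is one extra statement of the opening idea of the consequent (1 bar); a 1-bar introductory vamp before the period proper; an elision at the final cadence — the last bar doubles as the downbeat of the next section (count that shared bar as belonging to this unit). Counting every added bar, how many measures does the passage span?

Basic contrasting period: 6 + 6 = 12 bars.
12 (basic form) + 1 (extra statement) + 1 (introduction) = 14.
The elision shares a bar with the next section but does not change this unit's count.

14 measures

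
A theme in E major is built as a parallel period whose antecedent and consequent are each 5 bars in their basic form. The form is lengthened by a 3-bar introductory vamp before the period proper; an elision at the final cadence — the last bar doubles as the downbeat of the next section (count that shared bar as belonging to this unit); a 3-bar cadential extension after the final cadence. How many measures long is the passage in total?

Basic parallel period: 5 + 5 = 10 bars.
10 (basic form) + 3 (introduction) + 3 (cadential extension) = 16.
The elision shares a bar with the next section but does not change this unit's count.

16 measures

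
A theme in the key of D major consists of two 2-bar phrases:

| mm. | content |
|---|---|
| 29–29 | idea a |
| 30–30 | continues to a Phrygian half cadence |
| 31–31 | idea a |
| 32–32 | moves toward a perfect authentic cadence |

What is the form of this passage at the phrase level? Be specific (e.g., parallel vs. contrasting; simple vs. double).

parallel period

Phrase 1 ends with a Phrygian half cadence (weaker) and phrase 2 with a perfect authentic cadence (stronger): antecedent + consequent = a period.
The two phrases open with the same material (a / a), so the period is parallel.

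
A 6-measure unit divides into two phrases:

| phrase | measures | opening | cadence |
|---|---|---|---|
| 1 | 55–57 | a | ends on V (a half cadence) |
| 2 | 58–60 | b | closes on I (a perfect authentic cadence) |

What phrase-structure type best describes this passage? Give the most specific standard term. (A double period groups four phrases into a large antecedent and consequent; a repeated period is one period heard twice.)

Phrase 1 ends with a half cadence (weaker) and phrase 2 with a perfect authentic cadence (stronger): antecedent + consequent = a period.
The two phrases open with different material (a / b), so the period is contrasting.

contrasting period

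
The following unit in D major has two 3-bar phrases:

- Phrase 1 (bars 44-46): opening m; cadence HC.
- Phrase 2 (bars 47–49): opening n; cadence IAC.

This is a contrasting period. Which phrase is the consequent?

phrase 2

The phrase ending with the weaker cadence (half cadence) is the antecedent; the one ending more conclusively (imperfect authentic cadence) is the consequent. The consequent is phrase 2.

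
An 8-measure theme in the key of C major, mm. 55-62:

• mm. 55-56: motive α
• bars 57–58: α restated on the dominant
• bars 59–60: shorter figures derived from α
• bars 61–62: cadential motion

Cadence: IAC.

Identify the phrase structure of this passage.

sentence

Basic idea (bars 55–56) + its repetition (mm. 57-58) form the presentation; fragmentation and cadence (measures 59–62) form the continuation — the 8-bar whole is a sentence.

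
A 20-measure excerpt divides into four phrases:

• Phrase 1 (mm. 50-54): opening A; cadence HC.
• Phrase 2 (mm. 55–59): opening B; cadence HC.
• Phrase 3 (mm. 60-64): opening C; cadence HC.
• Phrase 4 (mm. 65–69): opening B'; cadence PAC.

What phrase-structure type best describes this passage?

Four phrases in two halves: the first half (bars 50-59) ends with a half cadence, the second (mm. 60–69) with a perfect authentic cadence — a large antecedent–consequent pair, i.e. a double period.
Phrase 3 begins with different material from phrase 1, making it contrasting.

contrasting double period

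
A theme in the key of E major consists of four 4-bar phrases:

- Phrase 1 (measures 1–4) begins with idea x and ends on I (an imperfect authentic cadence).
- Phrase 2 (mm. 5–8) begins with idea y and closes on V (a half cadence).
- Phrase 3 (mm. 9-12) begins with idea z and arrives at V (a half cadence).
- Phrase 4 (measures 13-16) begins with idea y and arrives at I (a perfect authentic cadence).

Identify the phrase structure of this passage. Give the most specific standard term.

contrasting double period

Four phrases in two halves: the first half (bars 1–8) ends with a half cadence, the second (measures 9–16) with a perfect authentic cadence — a large antecedent–consequent pair, i.e. a double period.
Phrase 3 begins with different material from phrase 1, making it contrasting.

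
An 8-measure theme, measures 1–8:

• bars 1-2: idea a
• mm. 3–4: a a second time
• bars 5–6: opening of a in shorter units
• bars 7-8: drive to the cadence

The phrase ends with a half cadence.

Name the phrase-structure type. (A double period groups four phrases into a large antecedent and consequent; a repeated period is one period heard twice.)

sentence

Basic idea (mm. 1–2) + its repetition (mm. 3–4) form the presentation; fragmentation and cadence (measures 5-8) form the continuation — the 8-bar whole is a sentence.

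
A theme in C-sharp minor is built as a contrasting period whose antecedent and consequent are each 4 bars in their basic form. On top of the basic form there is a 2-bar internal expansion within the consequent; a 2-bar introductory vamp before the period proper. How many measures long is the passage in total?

Basic contrasting period: 4 + 4 = 8 bars.
8 (basic form) + 2 (internal expansion) + 2 (introduction) = 12.

12 measures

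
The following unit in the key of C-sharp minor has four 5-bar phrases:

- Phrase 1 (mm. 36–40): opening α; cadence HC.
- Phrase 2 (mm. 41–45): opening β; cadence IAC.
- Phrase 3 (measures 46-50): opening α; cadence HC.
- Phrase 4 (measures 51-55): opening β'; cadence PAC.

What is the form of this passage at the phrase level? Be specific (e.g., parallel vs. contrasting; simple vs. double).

Four phrases in two halves: the first half (bars 36–45) ends with an imperfect authentic cadence, the second (mm. 46–55) with a perfect authentic cadence — a large antecedent–consequent pair, i.e. a double period.
Phrase 3 begins with the same material as phrase 1, making it parallel.

parallel double period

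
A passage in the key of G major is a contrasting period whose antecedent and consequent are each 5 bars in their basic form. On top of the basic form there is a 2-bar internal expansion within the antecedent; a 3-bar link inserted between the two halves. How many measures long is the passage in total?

15 measures

Basic contrasting period: 5 + 5 = 10 bars.
10 (basic form) + 2 (internal expansion) + 3 (link) = 15.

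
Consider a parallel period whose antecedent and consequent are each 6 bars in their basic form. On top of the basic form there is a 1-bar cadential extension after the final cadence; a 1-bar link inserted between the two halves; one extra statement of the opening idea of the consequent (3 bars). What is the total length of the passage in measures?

17 measures

Basic parallel period: 6 + 6 = 12 bars.
12 (basic form) + 1 (cadential extension) + 1 (link) + 3 (extra statement) = 17.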